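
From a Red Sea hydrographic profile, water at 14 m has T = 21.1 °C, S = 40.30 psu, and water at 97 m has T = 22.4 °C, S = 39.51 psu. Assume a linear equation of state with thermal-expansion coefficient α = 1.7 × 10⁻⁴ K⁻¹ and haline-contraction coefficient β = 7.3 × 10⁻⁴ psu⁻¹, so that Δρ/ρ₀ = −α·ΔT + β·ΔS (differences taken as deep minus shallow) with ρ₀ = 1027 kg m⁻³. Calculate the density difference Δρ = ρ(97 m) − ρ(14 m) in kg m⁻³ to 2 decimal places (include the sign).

-0.82 kg m⁻³

ΔT = +1.3 K, ΔS = -0.79 psu (deep − shallow).
Δρ/ρ₀ = −(1.7 × 10⁻⁴)(+1.3) + (7.3 × 10⁻⁴)(-0.79) = -7.977 × 10⁻⁴.
Δρ = 1027 × (-7.977 × 10⁻⁴) = -0.82 kg m⁻³.
Negative Δρ: lighter below, statically unstable.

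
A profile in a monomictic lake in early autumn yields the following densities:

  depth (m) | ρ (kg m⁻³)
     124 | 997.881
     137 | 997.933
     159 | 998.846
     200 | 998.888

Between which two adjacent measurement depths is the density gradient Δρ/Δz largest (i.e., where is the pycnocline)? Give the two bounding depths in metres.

137–159 m

Compute the density gradient over each adjacent pair:
  124–137 m: Δρ/Δz = 0.052/13 = 4.0 × 10⁻³ kg m⁻⁴
  137–159 m: Δρ/Δz = 0.913/22 = 0.042 kg m⁻⁴
  159–200 m: Δρ/Δz = 0.042/41 = 1.0 × 10⁻³ kg m⁻⁴
The largest gradient is in the 137–159 m interval — the pycnocline.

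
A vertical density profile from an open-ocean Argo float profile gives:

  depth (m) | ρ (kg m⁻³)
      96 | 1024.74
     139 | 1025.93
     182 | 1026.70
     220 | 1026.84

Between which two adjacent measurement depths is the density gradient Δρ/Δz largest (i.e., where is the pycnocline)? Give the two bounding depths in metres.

Compute the density gradient over each adjacent pair:
  96–139 m: Δρ/Δz = 1.19/43 = 0.028 kg m⁻⁴
  139–182 m: Δρ/Δz = 0.77/43 = 0.018 kg m⁻⁴
  182–220 m: Δρ/Δz = 0.14/38 = 3.7 × 10⁻³ kg m⁻⁴
The largest gradient is in the 96–139 m interval — the pycnocline.

96–139 m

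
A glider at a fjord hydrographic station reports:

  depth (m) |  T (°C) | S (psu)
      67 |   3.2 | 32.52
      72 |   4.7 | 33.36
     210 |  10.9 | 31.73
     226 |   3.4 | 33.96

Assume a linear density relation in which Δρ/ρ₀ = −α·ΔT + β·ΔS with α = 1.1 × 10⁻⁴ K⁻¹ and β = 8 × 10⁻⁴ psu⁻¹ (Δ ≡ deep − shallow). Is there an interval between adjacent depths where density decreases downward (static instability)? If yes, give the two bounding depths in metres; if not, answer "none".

Evaluate Δρ/ρ₀ = −αΔT + βΔS across each adjacent pair:
  67–72 m: −αΔT+βΔS = −(1.1 × 10⁻⁴)(+1.5)+(8 × 10⁻⁴)(+0.84) = 5.1 × 10⁻⁴ → stable
  72–210 m: −αΔT+βΔS = −(1.1 × 10⁻⁴)(+6.2)+(8 × 10⁻⁴)(-1.63) = -2.0 × 10⁻³ → UNSTABLE
  210–226 m: −αΔT+βΔS = −(1.1 × 10⁻⁴)(-7.5)+(8 × 10⁻⁴)(+2.23) = 2.6 × 10⁻³ → stable
The 72–210 m interval has Δρ < 0: lighter water underlies denser water.

72–210 m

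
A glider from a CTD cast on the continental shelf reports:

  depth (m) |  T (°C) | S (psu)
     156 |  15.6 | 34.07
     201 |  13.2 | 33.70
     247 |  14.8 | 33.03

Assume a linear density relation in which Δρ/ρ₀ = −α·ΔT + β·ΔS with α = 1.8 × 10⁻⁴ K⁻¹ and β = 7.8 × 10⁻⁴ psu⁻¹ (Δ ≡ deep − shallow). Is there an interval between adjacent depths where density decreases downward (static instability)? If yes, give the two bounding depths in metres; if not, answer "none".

201–247 m

Evaluate Δρ/ρ₀ = −αΔT + βΔS across each adjacent pair:
  156–201 m: −αΔT+βΔS = −(1.8 × 10⁻⁴)(-2.4)+(7.8 × 10⁻⁴)(-0.37) = 1.4 × 10⁻⁴ → stable
  201–247 m: −αΔT+βΔS = −(1.8 × 10⁻⁴)(+1.6)+(7.8 × 10⁻⁴)(-0.67) = -8.1 × 10⁻⁴ → UNSTABLE
The 201–247 m interval has Δρ < 0: lighter water underlies denser water.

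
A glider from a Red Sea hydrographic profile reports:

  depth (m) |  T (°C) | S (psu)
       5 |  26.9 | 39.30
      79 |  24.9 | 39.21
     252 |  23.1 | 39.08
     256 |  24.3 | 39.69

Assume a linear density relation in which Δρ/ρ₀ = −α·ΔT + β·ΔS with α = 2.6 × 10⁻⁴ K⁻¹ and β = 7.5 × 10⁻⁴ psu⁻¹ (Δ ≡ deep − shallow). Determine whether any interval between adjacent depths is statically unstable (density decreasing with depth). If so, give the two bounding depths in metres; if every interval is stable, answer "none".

none

Evaluate Δρ/ρ₀ = −αΔT + βΔS across each adjacent pair:
  5–79 m: −αΔT+βΔS = −(2.6 × 10⁻⁴)(-2.0)+(7.5 × 10⁻⁴)(-0.09) = 4.5 × 10⁻⁴ → stable
  79–252 m: −αΔT+βΔS = −(2.6 × 10⁻⁴)(-1.8)+(7.5 × 10⁻⁴)(-0.13) = 3.7 × 10⁻⁴ → stable
  252–256 m: −αΔT+βΔS = −(2.6 × 10⁻⁴)(+1.2)+(7.5 × 10⁻⁴)(+0.61) = 1.5 × 10⁻⁴ → stable
Every interval has Δρ > 0: the column is stably stratified throughout.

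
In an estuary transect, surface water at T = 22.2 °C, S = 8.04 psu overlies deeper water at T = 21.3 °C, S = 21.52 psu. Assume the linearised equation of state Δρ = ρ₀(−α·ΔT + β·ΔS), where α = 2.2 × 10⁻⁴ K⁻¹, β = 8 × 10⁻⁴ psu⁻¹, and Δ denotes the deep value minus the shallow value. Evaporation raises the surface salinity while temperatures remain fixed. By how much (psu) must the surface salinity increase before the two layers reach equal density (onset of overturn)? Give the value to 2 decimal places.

Neutral buoyancy requires −α(T_deep − T_surf) + β(S_deep − S_surf′) = 0.
S_surf′ = S_deep − (α/β)·ΔT = 21.52 − (2.2 × 10⁻⁴/8 × 10⁻⁴)·(-0.9) = 21.7675 psu.
Increase required: 21.7675 − 8.04 = 13.7275 psu.

13.73 psu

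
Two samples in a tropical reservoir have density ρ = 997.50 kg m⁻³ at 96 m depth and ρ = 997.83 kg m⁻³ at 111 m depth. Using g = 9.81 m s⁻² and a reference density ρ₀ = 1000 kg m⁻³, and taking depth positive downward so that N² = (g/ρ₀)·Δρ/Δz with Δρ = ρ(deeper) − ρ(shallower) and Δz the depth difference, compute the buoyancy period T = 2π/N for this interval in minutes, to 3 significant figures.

7.13 min

Δρ = 997.83 − 997.50 = 0.33 kg m⁻³ over Δz = 111 − 96 = 15 m.
N² = (9.81/1000) × (0.33/15) = 2.1582 × 10⁻⁴ s⁻².
N = √(2.1582 × 10⁻⁴) = 0.014691 rad s⁻¹, so T = 2π/N = 427.69 s = 7.1282 min ≈ 7.13 min.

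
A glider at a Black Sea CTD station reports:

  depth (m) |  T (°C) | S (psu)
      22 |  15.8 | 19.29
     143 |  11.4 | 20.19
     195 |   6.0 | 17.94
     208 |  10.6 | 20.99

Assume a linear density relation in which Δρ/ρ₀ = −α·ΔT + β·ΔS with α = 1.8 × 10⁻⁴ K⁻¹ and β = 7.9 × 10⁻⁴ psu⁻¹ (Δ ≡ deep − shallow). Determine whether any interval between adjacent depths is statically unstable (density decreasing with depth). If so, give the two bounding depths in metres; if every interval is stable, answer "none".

143–195 m

Evaluate Δρ/ρ₀ = −αΔT + βΔS across each adjacent pair:
  22–143 m: −αΔT+βΔS = −(1.8 × 10⁻⁴)(-4.4)+(7.9 × 10⁻⁴)(+0.90) = 1.5 × 10⁻³ → stable
  143–195 m: −αΔT+βΔS = −(1.8 × 10⁻⁴)(-5.4)+(7.9 × 10⁻⁴)(-2.25) = -8.1 × 10⁻⁴ → UNSTABLE
  195–208 m: −αΔT+βΔS = −(1.8 × 10⁻⁴)(+4.6)+(7.9 × 10⁻⁴)(+3.05) = 1.6 × 10⁻³ → stable
The 143–195 m interval has Δρ < 0: lighter water underlies denser water.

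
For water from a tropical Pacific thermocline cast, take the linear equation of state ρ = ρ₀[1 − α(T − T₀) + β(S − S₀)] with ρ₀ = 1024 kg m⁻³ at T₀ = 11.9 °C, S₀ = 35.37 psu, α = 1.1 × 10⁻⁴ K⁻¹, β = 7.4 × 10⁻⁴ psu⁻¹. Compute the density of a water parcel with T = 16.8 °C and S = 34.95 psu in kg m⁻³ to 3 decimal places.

T − T₀ = +4.9 K, S − S₀ = -0.42 psu.
Bracket = 1 − α·(+4.9) + β·(-0.42) = 1 + (-8.498 × 10⁻⁴) = 0.9991502.
ρ = 1024 × 0.9991502 = 1023.130 kg m⁻³.

1023.130 kg m⁻³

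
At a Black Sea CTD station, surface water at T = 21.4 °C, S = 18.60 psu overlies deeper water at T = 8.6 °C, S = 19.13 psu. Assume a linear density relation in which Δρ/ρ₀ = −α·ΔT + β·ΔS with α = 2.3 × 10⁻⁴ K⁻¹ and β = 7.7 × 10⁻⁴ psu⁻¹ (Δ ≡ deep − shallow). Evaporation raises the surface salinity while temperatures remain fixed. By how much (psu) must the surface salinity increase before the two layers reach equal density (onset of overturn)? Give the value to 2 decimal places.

Neutral buoyancy requires −α(T_deep − T_surf) + β(S_deep − S_surf′) = 0.
S_surf′ = S_deep − (α/β)·ΔT = 19.13 − (2.3 × 10⁻⁴/7.7 × 10⁻⁴)·(-12.8) = 22.9534 psu.
Increase required: 22.9534 − 18.60 = 4.3534 psu.

4.35 psu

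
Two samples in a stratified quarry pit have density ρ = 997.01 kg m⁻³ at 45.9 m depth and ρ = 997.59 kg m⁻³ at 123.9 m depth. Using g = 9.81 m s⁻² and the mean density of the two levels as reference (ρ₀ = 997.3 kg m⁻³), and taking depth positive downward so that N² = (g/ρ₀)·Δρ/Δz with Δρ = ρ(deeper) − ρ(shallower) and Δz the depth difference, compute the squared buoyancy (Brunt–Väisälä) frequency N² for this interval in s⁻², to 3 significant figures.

Δρ = 997.59 − 997.01 = 0.58 kg m⁻³ over Δz = 123.9 − 45.9 = 78 m.
N² = (9.81/997.3) × (0.58/78) = 7.3144 × 10⁻⁵ s⁻² ≈ 7.31 × 10⁻⁵ s⁻².

7.31 × 10⁻⁵ s⁻²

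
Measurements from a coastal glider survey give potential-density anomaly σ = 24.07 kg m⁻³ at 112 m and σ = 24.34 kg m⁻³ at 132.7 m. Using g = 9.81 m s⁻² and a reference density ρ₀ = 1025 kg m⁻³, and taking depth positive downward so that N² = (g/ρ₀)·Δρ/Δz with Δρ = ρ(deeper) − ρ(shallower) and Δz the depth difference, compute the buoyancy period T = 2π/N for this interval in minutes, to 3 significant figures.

Δρ = 1024.34 − 1024.07 = 0.27 kg m⁻³ over Δz = 132.7 − 112 = 20.7 m.
N² = (9.81/1025) × (0.27/20.7) = 1.2484 × 10⁻⁴ s⁻².
N = √(1.2484 × 10⁻⁴) = 0.011173 rad s⁻¹, so T = 2π/N = 562.35 s = 9.3725 min ≈ 9.37 min.

9.37 min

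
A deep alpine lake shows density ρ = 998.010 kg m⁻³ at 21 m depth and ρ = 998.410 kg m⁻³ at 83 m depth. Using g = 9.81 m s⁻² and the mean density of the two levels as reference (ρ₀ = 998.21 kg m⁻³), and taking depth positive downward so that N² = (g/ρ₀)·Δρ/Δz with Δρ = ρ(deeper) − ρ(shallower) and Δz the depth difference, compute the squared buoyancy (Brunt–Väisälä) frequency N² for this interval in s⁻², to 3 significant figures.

Δρ = 998.410 − 998.010 = 0.400 kg m⁻³ over Δz = 83 − 21 = 62 m.
N² = (9.81/998.21) × (0.400/62) = 6.3404 × 10⁻⁵ s⁻² ≈ 6.34 × 10⁻⁵ s⁻².
N² > 0, so the interval is statically stable.

6.34 × 10⁻⁵ s⁻²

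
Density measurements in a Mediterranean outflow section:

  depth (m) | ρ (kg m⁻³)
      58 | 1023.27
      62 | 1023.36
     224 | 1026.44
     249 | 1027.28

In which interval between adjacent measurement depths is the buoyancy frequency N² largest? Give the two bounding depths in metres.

224–249 m

Compute the density gradient over each adjacent pair:
  58–62 m: Δρ/Δz = 0.09/4 = 0.022 kg m⁻⁴
  62–224 m: Δρ/Δz = 3.08/162 = 0.019 kg m⁻⁴
  224–249 m: Δρ/Δz = 0.84/25 = 0.034 kg m⁻⁴
The largest gradient is in the 224–249 m interval — the pycnocline.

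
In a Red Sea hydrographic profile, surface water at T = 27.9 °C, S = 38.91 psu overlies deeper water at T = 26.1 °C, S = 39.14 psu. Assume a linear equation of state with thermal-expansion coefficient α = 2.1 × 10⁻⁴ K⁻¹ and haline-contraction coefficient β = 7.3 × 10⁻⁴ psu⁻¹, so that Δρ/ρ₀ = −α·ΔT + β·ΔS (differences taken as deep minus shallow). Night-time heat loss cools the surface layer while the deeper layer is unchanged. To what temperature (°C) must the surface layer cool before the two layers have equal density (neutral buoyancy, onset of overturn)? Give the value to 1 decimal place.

Neutral buoyancy requires Δρ = 0, i.e. −α(T_deep − T_surf′) + β(S_deep − S_surf) = 0.
T_surf′ = T_deep − (β/α)·ΔS = 26.1 − (7.3 × 10⁻⁴/2.1 × 10⁻⁴)·(+0.23) = 25.300 °C.
Cooling required: 27.9 − (25.300) = 2.600 °C.

25.3 °C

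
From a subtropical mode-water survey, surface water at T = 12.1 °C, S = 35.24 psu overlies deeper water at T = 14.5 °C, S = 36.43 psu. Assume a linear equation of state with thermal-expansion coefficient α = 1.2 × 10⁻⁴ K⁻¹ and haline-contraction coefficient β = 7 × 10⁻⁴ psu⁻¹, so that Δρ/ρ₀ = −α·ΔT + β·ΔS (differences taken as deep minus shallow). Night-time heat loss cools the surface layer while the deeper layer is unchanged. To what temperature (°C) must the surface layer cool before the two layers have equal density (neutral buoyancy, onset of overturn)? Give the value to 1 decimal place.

7.6 °C

Neutral buoyancy requires Δρ = 0, i.e. −α(T_deep − T_surf′) + β(S_deep − S_surf) = 0.
T_surf′ = T_deep − (β/α)·ΔS = 14.5 − (7 × 10⁻⁴/1.2 × 10⁻⁴)·(+1.19) = 7.558 °C.
Cooling required: 12.1 − (7.558) = 4.542 °C.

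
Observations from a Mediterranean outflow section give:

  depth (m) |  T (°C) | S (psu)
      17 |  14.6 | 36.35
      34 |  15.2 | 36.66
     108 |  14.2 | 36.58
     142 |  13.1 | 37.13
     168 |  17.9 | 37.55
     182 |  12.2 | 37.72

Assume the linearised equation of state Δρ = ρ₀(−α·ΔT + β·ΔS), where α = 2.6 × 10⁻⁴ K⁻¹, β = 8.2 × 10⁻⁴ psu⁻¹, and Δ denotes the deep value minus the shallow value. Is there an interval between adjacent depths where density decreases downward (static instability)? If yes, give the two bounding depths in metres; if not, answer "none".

142–168 m

Evaluate Δρ/ρ₀ = −αΔT + βΔS across each adjacent pair:
  17–34 m: −αΔT+βΔS = −(2.6 × 10⁻⁴)(+0.6)+(8.2 × 10⁻⁴)(+0.31) = 9.8 × 10⁻⁵ → stable
  34–108 m: −αΔT+βΔS = −(2.6 × 10⁻⁴)(-1.0)+(8.2 × 10⁻⁴)(-0.08) = 1.9 × 10⁻⁴ → stable
  108–142 m: −αΔT+βΔS = −(2.6 × 10⁻⁴)(-1.1)+(8.2 × 10⁻⁴)(+0.55) = 7.4 × 10⁻⁴ → stable
  142–168 m: −αΔT+βΔS = −(2.6 × 10⁻⁴)(+4.8)+(8.2 × 10⁻⁴)(+0.42) = -9.0 × 10⁻⁴ → UNSTABLE
  168–182 m: −αΔT+βΔS = −(2.6 × 10⁻⁴)(-5.7)+(8.2 × 10⁻⁴)(+0.17) = 1.6 × 10⁻³ → stable
The 142–168 m interval has Δρ < 0: lighter water underlies denser water.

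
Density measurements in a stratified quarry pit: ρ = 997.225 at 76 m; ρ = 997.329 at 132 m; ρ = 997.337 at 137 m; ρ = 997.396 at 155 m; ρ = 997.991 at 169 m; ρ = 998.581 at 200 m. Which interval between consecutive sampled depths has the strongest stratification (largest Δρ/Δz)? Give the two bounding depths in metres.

155–169 m

Compute the density gradient over each adjacent pair:
  76–132 m: Δρ/Δz = 0.104/56 = 1.9 × 10⁻³ kg m⁻⁴
  132–137 m: Δρ/Δz = 0.008/5 = 1.6 × 10⁻³ kg m⁻⁴
  137–155 m: Δρ/Δz = 0.059/18 = 3.3 × 10⁻³ kg m⁻⁴
  155–169 m: Δρ/Δz = 0.595/14 = 0.042 kg m⁻⁴
  169–200 m: Δρ/Δz = 0.590/31 = 0.019 kg m⁻⁴
The largest gradient is in the 155–169 m interval — the pycnocline.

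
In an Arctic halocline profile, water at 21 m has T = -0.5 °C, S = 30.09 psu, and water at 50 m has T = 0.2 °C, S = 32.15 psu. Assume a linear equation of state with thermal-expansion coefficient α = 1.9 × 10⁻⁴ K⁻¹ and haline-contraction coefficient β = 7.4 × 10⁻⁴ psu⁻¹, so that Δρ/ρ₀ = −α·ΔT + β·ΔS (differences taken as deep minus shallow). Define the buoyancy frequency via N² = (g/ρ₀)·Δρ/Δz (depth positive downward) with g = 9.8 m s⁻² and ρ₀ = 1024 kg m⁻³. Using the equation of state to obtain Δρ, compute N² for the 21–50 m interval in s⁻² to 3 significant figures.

ΔT = +0.7 K, ΔS = +2.06 psu (deep − shallow).
Δρ/ρ₀ = −αΔT + βΔS = -1.33 × 10⁻⁴ + 1.5244 × 10⁻³ = 1.3914 × 10⁻³, so Δρ ≈ 1.425 kg m⁻³.
N² = (g/ρ₀)·Δρ/Δz = g·(Δρ/ρ₀)/Δz = 9.8 × 1.3914 × 10⁻³ / 29 = 4.7020 × 10⁻⁴ s⁻² ≈ 4.70 × 10⁻⁴ s⁻².

4.70 × 10⁻⁴ s⁻²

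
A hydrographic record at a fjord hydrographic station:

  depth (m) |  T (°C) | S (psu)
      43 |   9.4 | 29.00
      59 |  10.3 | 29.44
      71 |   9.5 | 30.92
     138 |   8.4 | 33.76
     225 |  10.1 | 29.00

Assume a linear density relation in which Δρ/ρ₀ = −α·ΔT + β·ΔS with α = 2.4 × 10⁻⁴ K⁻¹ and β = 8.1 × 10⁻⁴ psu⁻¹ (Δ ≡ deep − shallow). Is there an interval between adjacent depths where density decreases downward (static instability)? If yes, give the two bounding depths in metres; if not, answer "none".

Evaluate Δρ/ρ₀ = −αΔT + βΔS across each adjacent pair:
  43–59 m: −αΔT+βΔS = −(2.4 × 10⁻⁴)(+0.9)+(8.1 × 10⁻⁴)(+0.44) = 1.4 × 10⁻⁴ → stable
  59–71 m: −αΔT+βΔS = −(2.4 × 10⁻⁴)(-0.8)+(8.1 × 10⁻⁴)(+1.48) = 1.4 × 10⁻³ → stable
  71–138 m: −αΔT+βΔS = −(2.4 × 10⁻⁴)(-1.1)+(8.1 × 10⁻⁴)(+2.84) = 2.6 × 10⁻³ → stable
  138–225 m: −αΔT+βΔS = −(2.4 × 10⁻⁴)(+1.7)+(8.1 × 10⁻⁴)(-4.76) = -4.3 × 10⁻³ → UNSTABLE
The 138–225 m interval has Δρ < 0: lighter water underlies denser water.

138–225 m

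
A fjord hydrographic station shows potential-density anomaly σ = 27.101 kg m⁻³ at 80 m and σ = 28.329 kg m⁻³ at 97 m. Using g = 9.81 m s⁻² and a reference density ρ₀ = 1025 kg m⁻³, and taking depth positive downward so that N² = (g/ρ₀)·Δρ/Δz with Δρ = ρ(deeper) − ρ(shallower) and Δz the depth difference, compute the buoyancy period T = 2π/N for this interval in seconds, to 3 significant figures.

239 s

Δρ = 1028.329 − 1027.101 = 1.228 kg m⁻³ over Δz = 97 − 80 = 17 m.
N² = (9.81/1025) × (1.228/17) = 6.9134 × 10⁻⁴ s⁻².
N = √(6.9134 × 10⁻⁴) = 0.026293 rad s⁻¹, so T = 2π/N = 238.97 s ≈ 239 s.
Since Δρ > 0 the layer is stably stratified.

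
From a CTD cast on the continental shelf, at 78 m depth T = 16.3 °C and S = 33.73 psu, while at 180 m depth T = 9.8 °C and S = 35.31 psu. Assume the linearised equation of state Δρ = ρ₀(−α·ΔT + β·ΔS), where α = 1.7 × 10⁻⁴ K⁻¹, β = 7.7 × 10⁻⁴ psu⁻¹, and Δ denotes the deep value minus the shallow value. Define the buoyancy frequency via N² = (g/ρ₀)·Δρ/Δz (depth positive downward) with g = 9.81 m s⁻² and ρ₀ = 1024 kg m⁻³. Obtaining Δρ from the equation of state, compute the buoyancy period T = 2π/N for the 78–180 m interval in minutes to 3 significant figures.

7.01 min

ΔT = -6.5 K, ΔS = +1.58 psu (deep − shallow).
Δρ/ρ₀ = −αΔT + βΔS = 1.105 × 10⁻³ + 1.2166 × 10⁻³ = 2.3216 × 10⁻³, so Δρ ≈ 2.377 kg m⁻³.
N² = (g/ρ₀)·Δρ/Δz = g·(Δρ/ρ₀)/Δz = 9.81 × 2.3216 × 10⁻³ / 102 = 2.2328 × 10⁻⁴ s⁻².
N = √(2.2328 × 10⁻⁴) = 0.014943 rad s⁻¹ → T = 2π/N = 420.48 s = 7.0080 min ≈ 7.01 min.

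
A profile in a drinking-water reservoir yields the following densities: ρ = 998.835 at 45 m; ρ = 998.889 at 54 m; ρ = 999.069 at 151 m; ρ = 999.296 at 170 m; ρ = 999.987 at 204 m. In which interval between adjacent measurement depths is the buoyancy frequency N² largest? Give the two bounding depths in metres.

170–204 m

Compute the density gradient over each adjacent pair:
  45–54 m: Δρ/Δz = 0.054/9 = 6.0 × 10⁻³ kg m⁻⁴
  54–151 m: Δρ/Δz = 0.180/97 = 1.9 × 10⁻³ kg m⁻⁴
  151–170 m: Δρ/Δz = 0.227/19 = 0.012 kg m⁻⁴
  170–204 m: Δρ/Δz = 0.691/34 = 0.020 kg m⁻⁴
The largest gradient is in the 170–204 m interval — the pycnocline.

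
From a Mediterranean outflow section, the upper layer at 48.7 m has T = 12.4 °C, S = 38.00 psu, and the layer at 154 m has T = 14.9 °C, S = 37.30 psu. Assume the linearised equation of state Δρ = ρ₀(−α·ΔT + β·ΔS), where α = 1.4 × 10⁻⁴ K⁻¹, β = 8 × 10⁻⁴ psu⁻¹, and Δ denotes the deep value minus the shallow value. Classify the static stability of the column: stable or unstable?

ΔT = 14.9 − 12.4 = +2.5 K and ΔS = 37.30 − 38.00 = -0.70 psu (deep − shallow).
−αΔT = -3.50 × 10⁻⁴; βΔS = -5.60 × 10⁻⁴; sum Δρ/ρ₀ = -9.10 × 10⁻⁴.
Δρ/ρ₀ < 0, so Δρ < 0: deeper water is lighter → statically unstable; the column would overturn.

unstable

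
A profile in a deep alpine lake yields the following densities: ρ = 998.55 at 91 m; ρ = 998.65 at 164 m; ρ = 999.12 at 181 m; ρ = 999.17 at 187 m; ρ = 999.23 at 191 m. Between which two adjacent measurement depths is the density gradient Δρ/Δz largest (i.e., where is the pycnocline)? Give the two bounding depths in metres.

164–181 m

Compute the density gradient over each adjacent pair:
  91–164 m: Δρ/Δz = 0.10/73 = 1.4 × 10⁻³ kg m⁻⁴
  164–181 m: Δρ/Δz = 0.47/17 = 0.028 kg m⁻⁴
  181–187 m: Δρ/Δz = 0.05/6 = 8.3 × 10⁻³ kg m⁻⁴
  187–191 m: Δρ/Δz = 0.06/4 = 0.015 kg m⁻⁴
The largest gradient is in the 164–181 m interval — the pycnocline.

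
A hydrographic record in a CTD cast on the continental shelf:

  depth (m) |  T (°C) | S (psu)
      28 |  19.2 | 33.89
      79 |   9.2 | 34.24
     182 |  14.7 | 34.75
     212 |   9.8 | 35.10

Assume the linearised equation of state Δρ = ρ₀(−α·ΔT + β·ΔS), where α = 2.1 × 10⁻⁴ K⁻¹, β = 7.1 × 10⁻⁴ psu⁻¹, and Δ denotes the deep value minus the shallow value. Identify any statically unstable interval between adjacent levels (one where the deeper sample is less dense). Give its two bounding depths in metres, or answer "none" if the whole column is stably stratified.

Evaluate Δρ/ρ₀ = −αΔT + βΔS across each adjacent pair:
  28–79 m: −αΔT+βΔS = −(2.1 × 10⁻⁴)(-10.0)+(7.1 × 10⁻⁴)(+0.35) = 2.3 × 10⁻³ → stable
  79–182 m: −αΔT+βΔS = −(2.1 × 10⁻⁴)(+5.5)+(7.1 × 10⁻⁴)(+0.51) = -7.9 × 10⁻⁴ → UNSTABLE
  182–212 m: −αΔT+βΔS = −(2.1 × 10⁻⁴)(-4.9)+(7.1 × 10⁻⁴)(+0.35) = 1.3 × 10⁻³ → stable
The 79–182 m interval has Δρ < 0: lighter water underlies denser water.

79–182 m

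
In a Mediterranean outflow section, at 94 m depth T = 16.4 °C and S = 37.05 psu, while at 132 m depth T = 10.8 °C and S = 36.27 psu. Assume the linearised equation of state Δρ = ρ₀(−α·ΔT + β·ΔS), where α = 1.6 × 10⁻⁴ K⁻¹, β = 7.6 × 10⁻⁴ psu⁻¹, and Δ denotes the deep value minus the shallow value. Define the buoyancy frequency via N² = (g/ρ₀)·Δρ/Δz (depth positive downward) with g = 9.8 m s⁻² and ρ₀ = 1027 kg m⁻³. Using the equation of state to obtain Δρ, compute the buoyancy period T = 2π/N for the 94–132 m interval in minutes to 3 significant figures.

ΔT = -5.6 K, ΔS = -0.78 psu (deep − shallow).
Δρ/ρ₀ = −αΔT + βΔS = 8.96 × 10⁻⁴ − 5.928 × 10⁻⁴ = 3.032 × 10⁻⁴, so Δρ ≈ 0.3114 kg m⁻³.
N² = (g/ρ₀)·Δρ/Δz = g·(Δρ/ρ₀)/Δz = 9.8 × 3.032 × 10⁻⁴ / 38 = 7.8194 × 10⁻⁵ s⁻².
N = √(7.8194 × 10⁻⁵) = 8.8427 × 10⁻³ rad s⁻¹ → T = 2π/N = 710.55 s = 11.842 min ≈ 11.8 min.

11.8 min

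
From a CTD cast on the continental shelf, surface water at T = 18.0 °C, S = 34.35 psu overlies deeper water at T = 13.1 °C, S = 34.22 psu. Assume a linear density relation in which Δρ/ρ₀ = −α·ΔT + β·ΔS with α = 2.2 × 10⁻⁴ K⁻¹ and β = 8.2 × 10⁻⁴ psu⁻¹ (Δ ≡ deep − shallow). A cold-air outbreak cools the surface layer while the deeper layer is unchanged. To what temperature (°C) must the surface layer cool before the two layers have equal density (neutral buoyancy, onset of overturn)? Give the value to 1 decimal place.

Neutral buoyancy requires Δρ = 0, i.e. −α(T_deep − T_surf′) + β(S_deep − S_surf) = 0.
T_surf′ = T_deep − (β/α)·ΔS = 13.1 − (8.2 × 10⁻⁴/2.2 × 10⁻⁴)·(-0.13) = 13.585 °C.
Cooling required: 18.0 − (13.585) = 4.415 °C.

13.6 °C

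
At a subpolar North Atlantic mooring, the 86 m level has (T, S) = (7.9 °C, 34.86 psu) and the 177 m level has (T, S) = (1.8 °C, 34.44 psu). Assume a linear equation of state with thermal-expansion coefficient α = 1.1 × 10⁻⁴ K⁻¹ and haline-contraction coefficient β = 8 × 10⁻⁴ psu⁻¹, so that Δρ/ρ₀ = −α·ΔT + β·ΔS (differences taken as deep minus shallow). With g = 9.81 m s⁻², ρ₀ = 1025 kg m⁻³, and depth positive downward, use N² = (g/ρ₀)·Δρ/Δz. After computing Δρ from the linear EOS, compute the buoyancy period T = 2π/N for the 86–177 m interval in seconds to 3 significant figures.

1.05 × 10³ s

ΔT = -6.1 K, ΔS = -0.42 psu (deep − shallow).
Δρ/ρ₀ = −αΔT + βΔS = 6.71 × 10⁻⁴ − 3.36 × 10⁻⁴ = 3.35 × 10⁻⁴, so Δρ ≈ 0.3434 kg m⁻³.
N² = (g/ρ₀)·Δρ/Δz = g·(Δρ/ρ₀)/Δz = 9.81 × 3.35 × 10⁻⁴ / 91 = 3.6114 × 10⁻⁵ s⁻².
N = √(3.6114 × 10⁻⁵) = 6.0095 × 10⁻³ rad s⁻¹ → T = 2π/N = 1.0455 × 10³ s ≈ 1.05 × 10³ s.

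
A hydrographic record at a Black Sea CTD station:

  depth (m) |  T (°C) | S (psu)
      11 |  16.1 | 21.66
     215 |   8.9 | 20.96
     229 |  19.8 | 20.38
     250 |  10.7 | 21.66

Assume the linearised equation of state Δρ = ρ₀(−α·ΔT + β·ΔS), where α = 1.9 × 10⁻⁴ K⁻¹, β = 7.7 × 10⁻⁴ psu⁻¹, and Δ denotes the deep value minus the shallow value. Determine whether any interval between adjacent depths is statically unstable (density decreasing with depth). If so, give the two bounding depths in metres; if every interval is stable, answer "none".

215–229 m

Evaluate Δρ/ρ₀ = −αΔT + βΔS across each adjacent pair:
  11–215 m: −αΔT+βΔS = −(1.9 × 10⁻⁴)(-7.2)+(7.7 × 10⁻⁴)(-0.70) = 8.3 × 10⁻⁴ → stable
  215–229 m: −αΔT+βΔS = −(1.9 × 10⁻⁴)(+10.9)+(7.7 × 10⁻⁴)(-0.58) = -2.5 × 10⁻³ → UNSTABLE
  229–250 m: −αΔT+βΔS = −(1.9 × 10⁻⁴)(-9.1)+(7.7 × 10⁻⁴)(+1.28) = 2.7 × 10⁻³ → stable
The 215–229 m interval has Δρ < 0: lighter water underlies denser water.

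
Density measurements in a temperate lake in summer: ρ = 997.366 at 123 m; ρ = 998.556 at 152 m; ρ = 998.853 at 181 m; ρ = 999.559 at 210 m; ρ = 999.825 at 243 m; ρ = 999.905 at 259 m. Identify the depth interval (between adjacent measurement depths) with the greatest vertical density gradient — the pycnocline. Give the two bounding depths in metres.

123–152 m

Compute the density gradient over each adjacent pair:
  123–152 m: Δρ/Δz = 1.190/29 = 0.041 kg m⁻⁴
  152–181 m: Δρ/Δz = 0.297/29 = 0.010 kg m⁻⁴
  181–210 m: Δρ/Δz = 0.706/29 = 0.024 kg m⁻⁴
  210–243 m: Δρ/Δz = 0.266/33 = 8.1 × 10⁻³ kg m⁻⁴
  243–259 m: Δρ/Δz = 0.080/16 = 5.0 × 10⁻³ kg m⁻⁴
The largest gradient is in the 123–152 m interval — the pycnocline.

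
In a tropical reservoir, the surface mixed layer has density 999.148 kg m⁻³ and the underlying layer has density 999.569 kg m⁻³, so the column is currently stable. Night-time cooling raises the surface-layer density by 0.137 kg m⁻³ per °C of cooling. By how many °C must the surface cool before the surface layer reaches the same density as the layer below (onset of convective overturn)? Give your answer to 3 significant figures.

Density deficit of the surface layer: 999.569 − 999.148 = 0.421 kg m⁻³.
Required change = 0.421 / 0.137 = 3.07 °C.

3.07 °C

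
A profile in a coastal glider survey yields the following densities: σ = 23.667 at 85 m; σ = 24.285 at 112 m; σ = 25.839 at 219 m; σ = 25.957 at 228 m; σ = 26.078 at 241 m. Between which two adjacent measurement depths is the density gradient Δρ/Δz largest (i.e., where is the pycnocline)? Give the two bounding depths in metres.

Compute the density gradient over each adjacent pair:
  85–112 m: Δρ/Δz = 0.618/27 = 0.023 kg m⁻⁴
  112–219 m: Δρ/Δz = 1.554/107 = 0.015 kg m⁻⁴
  219–228 m: Δρ/Δz = 0.118/9 = 0.013 kg m⁻⁴
  228–241 m: Δρ/Δz = 0.121/13 = 9.3 × 10⁻³ kg m⁻⁴
The largest gradient is in the 85–112 m interval — the pycnocline.

85–112 m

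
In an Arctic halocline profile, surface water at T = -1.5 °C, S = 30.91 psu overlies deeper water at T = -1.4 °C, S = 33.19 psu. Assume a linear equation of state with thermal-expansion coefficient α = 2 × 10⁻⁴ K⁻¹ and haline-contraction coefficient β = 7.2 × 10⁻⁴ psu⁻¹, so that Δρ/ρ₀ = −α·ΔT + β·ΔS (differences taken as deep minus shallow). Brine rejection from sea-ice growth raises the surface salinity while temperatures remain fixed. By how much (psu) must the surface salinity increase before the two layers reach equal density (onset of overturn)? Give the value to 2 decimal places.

2.25 psu

Neutral buoyancy requires −α(T_deep − T_surf) + β(S_deep − S_surf′) = 0.
S_surf′ = S_deep − (α/β)·ΔT = 33.19 − (2 × 10⁻⁴/7.2 × 10⁻⁴)·(+0.1) = 33.1622 psu.
Increase required: 33.1622 − 30.91 = 2.2522 psu.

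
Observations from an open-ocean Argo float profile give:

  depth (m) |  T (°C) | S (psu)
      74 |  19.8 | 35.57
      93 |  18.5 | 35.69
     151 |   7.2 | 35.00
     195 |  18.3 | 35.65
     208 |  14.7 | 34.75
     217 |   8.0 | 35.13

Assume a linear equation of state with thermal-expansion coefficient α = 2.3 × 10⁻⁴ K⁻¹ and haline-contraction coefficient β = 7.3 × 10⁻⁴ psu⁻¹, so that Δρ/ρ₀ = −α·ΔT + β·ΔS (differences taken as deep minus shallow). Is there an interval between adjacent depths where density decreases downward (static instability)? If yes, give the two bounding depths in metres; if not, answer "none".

151–195 m

Evaluate Δρ/ρ₀ = −αΔT + βΔS across each adjacent pair:
  74–93 m: −αΔT+βΔS = −(2.3 × 10⁻⁴)(-1.3)+(7.3 × 10⁻⁴)(+0.12) = 3.9 × 10⁻⁴ → stable
  93–151 m: −αΔT+βΔS = −(2.3 × 10⁻⁴)(-11.3)+(7.3 × 10⁻⁴)(-0.69) = 2.1 × 10⁻³ → stable
  151–195 m: −αΔT+βΔS = −(2.3 × 10⁻⁴)(+11.1)+(7.3 × 10⁻⁴)(+0.65) = -2.1 × 10⁻³ → UNSTABLE
  195–208 m: −αΔT+βΔS = −(2.3 × 10⁻⁴)(-3.6)+(7.3 × 10⁻⁴)(-0.90) = 1.7 × 10⁻⁴ → stable
  208–217 m: −αΔT+βΔS = −(2.3 × 10⁻⁴)(-6.7)+(7.3 × 10⁻⁴)(+0.38) = 1.8 × 10⁻³ → stable
The 151–195 m interval has Δρ < 0: lighter water underlies denser water.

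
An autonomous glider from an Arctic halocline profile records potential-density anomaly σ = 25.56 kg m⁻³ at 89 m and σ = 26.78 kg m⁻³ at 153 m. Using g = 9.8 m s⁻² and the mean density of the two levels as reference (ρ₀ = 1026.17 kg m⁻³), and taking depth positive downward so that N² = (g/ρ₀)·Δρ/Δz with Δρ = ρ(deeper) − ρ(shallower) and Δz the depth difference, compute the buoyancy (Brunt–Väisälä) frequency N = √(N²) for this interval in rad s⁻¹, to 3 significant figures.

Δρ = 1026.78 − 1025.56 = 1.22 kg m⁻³ over Δz = 153 − 89 = 64 m.
N² = (9.8/1026.17) × (1.22/64) = 1.8205 × 10⁻⁴ s⁻².
N = √(1.8205 × 10⁻⁴) = 0.013493 rad s⁻¹ ≈ 0.0135 rad s⁻¹.

0.0135 rad s⁻¹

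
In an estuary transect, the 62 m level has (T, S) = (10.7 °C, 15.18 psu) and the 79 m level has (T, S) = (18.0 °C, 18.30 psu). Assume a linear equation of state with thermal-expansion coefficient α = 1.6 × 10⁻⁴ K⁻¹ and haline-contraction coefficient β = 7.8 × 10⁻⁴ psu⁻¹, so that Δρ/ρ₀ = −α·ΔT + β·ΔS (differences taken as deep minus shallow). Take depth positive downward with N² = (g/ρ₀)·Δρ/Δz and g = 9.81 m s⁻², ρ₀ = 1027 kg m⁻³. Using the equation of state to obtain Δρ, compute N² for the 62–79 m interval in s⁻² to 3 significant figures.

7.30 × 10⁻⁴ s⁻²

ΔT = +7.3 K, ΔS = +3.12 psu (deep − shallow).
Δρ/ρ₀ = −αΔT + βΔS = -1.168 × 10⁻³ + 2.4336 × 10⁻³ = 1.2656 × 10⁻³, so Δρ ≈ 1.300 kg m⁻³.
N² = (g/ρ₀)·Δρ/Δz = g·(Δρ/ρ₀)/Δz = 9.81 × 1.2656 × 10⁻³ / 17 = 7.3033 × 10⁻⁴ s⁻² ≈ 7.30 × 10⁻⁴ s⁻².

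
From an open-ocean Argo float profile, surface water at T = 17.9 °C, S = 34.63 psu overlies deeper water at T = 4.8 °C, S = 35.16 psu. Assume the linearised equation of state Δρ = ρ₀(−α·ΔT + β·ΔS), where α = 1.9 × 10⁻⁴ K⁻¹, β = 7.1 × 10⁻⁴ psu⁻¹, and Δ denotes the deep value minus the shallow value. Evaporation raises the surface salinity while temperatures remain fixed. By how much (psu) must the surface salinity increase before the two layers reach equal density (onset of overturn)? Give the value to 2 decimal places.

4.04 psu

Neutral buoyancy requires −α(T_deep − T_surf) + β(S_deep − S_surf′) = 0.
S_surf′ = S_deep − (α/β)·ΔT = 35.16 − (1.9 × 10⁻⁴/7.1 × 10⁻⁴)·(-13.1) = 38.6656 psu.
Increase required: 38.6656 − 34.63 = 4.0356 psu.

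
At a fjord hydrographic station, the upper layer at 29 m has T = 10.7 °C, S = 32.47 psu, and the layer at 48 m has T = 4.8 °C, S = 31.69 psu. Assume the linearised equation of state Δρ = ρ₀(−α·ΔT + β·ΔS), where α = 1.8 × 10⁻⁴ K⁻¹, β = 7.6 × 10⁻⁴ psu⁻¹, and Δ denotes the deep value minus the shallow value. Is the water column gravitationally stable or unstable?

stable

ΔT = 4.8 − 10.7 = -5.9 K and ΔS = 31.69 − 32.47 = -0.78 psu (deep − shallow).
−αΔT = 1.062 × 10⁻³; βΔS = -5.928 × 10⁻⁴; sum Δρ/ρ₀ = 4.692 × 10⁻⁴.
Δρ/ρ₀ > 0, so Δρ > 0: deeper water is denser → statically stable.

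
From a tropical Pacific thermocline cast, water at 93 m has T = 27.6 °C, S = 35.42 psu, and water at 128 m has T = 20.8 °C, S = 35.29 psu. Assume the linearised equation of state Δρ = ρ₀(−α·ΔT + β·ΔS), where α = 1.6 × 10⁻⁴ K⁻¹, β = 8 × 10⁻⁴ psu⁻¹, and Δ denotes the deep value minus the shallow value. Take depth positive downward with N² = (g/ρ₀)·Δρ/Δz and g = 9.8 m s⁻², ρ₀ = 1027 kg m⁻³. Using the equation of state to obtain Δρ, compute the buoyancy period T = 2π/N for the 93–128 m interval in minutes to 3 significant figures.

ΔT = -6.8 K, ΔS = -0.13 psu (deep − shallow).
Δρ/ρ₀ = −αΔT + βΔS = 1.088 × 10⁻³ − 1.04 × 10⁻⁴ = 9.84 × 10⁻⁴, so Δρ ≈ 1.011 kg m⁻³.
N² = (g/ρ₀)·Δρ/Δz = g·(Δρ/ρ₀)/Δz = 9.8 × 9.84 × 10⁻⁴ / 35 = 2.7552 × 10⁻⁴ s⁻².
N = √(2.7552 × 10⁻⁴) = 0.016599 rad s⁻¹ → T = 2π/N = 378.53 s = 6.3088 min ≈ 6.31 min.

6.31 min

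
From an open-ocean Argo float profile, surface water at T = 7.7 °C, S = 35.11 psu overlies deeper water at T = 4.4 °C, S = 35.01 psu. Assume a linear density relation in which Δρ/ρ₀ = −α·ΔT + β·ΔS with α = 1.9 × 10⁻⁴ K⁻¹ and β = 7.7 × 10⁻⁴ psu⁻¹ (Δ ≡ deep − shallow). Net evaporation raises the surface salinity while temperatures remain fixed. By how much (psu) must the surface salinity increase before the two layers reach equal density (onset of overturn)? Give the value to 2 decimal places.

0.71 psu

Neutral buoyancy requires −α(T_deep − T_surf) + β(S_deep − S_surf′) = 0.
S_surf′ = S_deep − (α/β)·ΔT = 35.01 − (1.9 × 10⁻⁴/7.7 × 10⁻⁴)·(-3.3) = 35.8243 psu.
Increase required: 35.8243 − 35.11 = 0.7143 psu.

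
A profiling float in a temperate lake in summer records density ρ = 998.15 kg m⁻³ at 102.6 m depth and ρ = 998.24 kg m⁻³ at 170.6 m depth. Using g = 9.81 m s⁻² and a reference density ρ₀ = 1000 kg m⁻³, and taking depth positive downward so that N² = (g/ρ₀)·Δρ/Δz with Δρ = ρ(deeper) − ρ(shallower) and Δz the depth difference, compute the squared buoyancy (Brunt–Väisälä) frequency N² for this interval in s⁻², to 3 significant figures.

1.30 × 10⁻⁵ s⁻²

Δρ = 998.24 − 998.15 = 0.09 kg m⁻³ over Δz = 170.6 − 102.6 = 68 m.
N² = (9.81/1000) × (0.09/68) = 1.2984 × 10⁻⁵ s⁻² ≈ 1.30 × 10⁻⁵ s⁻².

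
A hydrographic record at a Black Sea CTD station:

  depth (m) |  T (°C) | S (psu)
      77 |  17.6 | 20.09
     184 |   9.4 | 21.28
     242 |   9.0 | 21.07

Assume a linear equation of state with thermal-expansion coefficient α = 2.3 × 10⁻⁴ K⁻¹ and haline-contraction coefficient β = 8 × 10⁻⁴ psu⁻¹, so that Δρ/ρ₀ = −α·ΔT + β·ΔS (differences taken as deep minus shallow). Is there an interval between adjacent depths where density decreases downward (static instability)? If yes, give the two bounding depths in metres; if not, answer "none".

184–242 m

Evaluate Δρ/ρ₀ = −αΔT + βΔS across each adjacent pair:
  77–184 m: −αΔT+βΔS = −(2.3 × 10⁻⁴)(-8.2)+(8 × 10⁻⁴)(+1.19) = 2.8 × 10⁻³ → stable
  184–242 m: −αΔT+βΔS = −(2.3 × 10⁻⁴)(-0.4)+(8 × 10⁻⁴)(-0.21) = -7.6 × 10⁻⁵ → UNSTABLE
The 184–242 m interval has Δρ < 0: lighter water underlies denser water.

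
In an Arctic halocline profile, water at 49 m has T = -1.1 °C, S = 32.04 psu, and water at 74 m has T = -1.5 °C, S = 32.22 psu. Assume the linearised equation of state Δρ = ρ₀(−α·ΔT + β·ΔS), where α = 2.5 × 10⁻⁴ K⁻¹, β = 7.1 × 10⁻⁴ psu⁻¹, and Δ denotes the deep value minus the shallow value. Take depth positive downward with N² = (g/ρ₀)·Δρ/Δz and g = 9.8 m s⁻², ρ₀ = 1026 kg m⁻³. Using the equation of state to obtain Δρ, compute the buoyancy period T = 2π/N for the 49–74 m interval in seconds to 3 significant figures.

ΔT = -0.4 K, ΔS = +0.18 psu (deep − shallow).
Δρ/ρ₀ = −αΔT + βΔS = 1.00 × 10⁻⁴ + 1.278 × 10⁻⁴ = 2.278 × 10⁻⁴, so Δρ ≈ 0.2337 kg m⁻³.
N² = (g/ρ₀)·Δρ/Δz = g·(Δρ/ρ₀)/Δz = 9.8 × 2.278 × 10⁻⁴ / 25 = 8.9298 × 10⁻⁵ s⁻².
N = √(8.9298 × 10⁻⁵) = 9.4498 × 10⁻³ rad s⁻¹ → T = 2π/N = 664.90 s ≈ 665 s.

665 s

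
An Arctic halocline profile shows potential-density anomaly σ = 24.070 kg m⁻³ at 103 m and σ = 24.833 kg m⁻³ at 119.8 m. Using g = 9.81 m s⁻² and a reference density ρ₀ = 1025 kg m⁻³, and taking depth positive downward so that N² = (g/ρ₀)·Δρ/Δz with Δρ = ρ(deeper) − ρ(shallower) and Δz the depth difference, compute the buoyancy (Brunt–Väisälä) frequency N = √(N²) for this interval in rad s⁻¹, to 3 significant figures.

0.0208 rad s⁻¹

Δρ = 1024.833 − 1024.070 = 0.763 kg m⁻³ over Δz = 119.8 − 103 = 16.8 m.
N² = (9.81/1025) × (0.763/16.8) = 4.3467 × 10⁻⁴ s⁻².
N = √(4.3467 × 10⁻⁴) = 0.020849 rad s⁻¹ ≈ 0.0208 rad s⁻¹.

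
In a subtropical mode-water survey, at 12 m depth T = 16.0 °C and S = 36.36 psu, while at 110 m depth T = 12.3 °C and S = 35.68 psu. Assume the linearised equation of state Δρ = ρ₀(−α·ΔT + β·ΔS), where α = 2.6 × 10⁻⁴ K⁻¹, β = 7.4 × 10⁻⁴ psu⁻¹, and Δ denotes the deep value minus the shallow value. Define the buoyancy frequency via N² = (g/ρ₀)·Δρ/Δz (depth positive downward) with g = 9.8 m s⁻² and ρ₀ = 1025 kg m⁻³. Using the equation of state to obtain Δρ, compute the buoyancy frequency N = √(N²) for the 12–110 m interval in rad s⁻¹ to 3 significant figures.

ΔT = -3.7 K, ΔS = -0.68 psu (deep − shallow).
Δρ/ρ₀ = −αΔT + βΔS = 9.62 × 10⁻⁴ − 5.032 × 10⁻⁴ = 4.588 × 10⁻⁴, so Δρ ≈ 0.4703 kg m⁻³.
N² = (g/ρ₀)·Δρ/Δz = g·(Δρ/ρ₀)/Δz = 9.8 × 4.588 × 10⁻⁴ / 98 = 4.5880 × 10⁻⁵ s⁻².
N = √(4.5880 × 10⁻⁵) = 6.7735 × 10⁻³ rad s⁻¹ ≈ 6.77 × 10⁻³ rad s⁻¹.

6.77 × 10⁻³ rad s⁻¹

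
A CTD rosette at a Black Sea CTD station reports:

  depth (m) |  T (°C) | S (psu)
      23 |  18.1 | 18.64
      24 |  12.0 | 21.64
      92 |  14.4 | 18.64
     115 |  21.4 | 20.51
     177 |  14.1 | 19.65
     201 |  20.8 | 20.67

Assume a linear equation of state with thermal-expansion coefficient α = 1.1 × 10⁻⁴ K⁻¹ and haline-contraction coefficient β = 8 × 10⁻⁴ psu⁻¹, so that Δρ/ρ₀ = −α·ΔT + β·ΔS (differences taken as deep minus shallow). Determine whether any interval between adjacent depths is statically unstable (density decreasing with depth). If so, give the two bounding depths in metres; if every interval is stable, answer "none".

24–92 m

Evaluate Δρ/ρ₀ = −αΔT + βΔS across each adjacent pair:
  23–24 m: −αΔT+βΔS = −(1.1 × 10⁻⁴)(-6.1)+(8 × 10⁻⁴)(+3.00) = 3.1 × 10⁻³ → stable
  24–92 m: −αΔT+βΔS = −(1.1 × 10⁻⁴)(+2.4)+(8 × 10⁻⁴)(-3.00) = -2.7 × 10⁻³ → UNSTABLE
  92–115 m: −αΔT+βΔS = −(1.1 × 10⁻⁴)(+7.0)+(8 × 10⁻⁴)(+1.87) = 7.3 × 10⁻⁴ → stable
  115–177 m: −αΔT+βΔS = −(1.1 × 10⁻⁴)(-7.3)+(8 × 10⁻⁴)(-0.86) = 1.1 × 10⁻⁴ → stable
  177–201 m: −αΔT+βΔS = −(1.1 × 10⁻⁴)(+6.7)+(8 × 10⁻⁴)(+1.02) = 7.9 × 10⁻⁵ → stable
The 24–92 m interval has Δρ < 0: lighter water underlies denser water.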